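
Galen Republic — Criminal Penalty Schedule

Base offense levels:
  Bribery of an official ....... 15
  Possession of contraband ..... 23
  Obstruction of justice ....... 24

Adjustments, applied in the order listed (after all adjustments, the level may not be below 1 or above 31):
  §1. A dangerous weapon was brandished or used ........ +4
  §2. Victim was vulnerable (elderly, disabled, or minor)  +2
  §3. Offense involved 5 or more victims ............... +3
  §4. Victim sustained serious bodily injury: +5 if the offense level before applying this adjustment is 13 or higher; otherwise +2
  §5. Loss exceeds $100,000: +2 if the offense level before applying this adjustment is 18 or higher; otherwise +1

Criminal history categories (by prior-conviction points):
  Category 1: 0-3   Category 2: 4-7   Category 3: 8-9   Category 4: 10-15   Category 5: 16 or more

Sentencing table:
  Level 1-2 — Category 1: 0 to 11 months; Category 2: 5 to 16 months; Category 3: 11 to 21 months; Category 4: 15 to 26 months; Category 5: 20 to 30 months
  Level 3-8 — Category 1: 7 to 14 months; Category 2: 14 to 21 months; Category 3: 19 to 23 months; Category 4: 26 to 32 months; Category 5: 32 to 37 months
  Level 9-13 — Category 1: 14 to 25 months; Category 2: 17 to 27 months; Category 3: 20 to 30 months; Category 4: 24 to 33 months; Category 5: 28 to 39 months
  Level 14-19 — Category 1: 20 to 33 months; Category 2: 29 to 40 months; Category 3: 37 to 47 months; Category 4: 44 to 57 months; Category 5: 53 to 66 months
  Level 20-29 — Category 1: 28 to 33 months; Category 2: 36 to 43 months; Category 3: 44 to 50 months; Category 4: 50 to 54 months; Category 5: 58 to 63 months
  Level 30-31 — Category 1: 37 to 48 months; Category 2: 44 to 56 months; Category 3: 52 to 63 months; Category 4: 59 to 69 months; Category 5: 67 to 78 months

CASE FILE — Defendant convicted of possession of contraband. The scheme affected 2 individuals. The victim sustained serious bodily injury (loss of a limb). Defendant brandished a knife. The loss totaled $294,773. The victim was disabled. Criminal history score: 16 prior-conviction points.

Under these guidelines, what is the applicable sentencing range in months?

67-78 months

Base offense level for possession of contraband: 23.
§1 applies: 23 + 4 = 27.
§2 applies: 27 + 2 = 29.
§3 does not apply.
§4 applies (level before this adjustment is 29 ≥ 13, so +5): 29 + 5 = 34.
§5 applies (level before this adjustment is 34 ≥ 18, so +2): 34 + 2 = 36.
Level 36 exceeds the maximum of 31; capped at 31.
Final offense level: 31.
Criminal history: 16 prior points → Category 5 (16+).
Level 31 falls in the 30-31 band.
Grid: Level 30-31 × Category 5 = 67-78 months.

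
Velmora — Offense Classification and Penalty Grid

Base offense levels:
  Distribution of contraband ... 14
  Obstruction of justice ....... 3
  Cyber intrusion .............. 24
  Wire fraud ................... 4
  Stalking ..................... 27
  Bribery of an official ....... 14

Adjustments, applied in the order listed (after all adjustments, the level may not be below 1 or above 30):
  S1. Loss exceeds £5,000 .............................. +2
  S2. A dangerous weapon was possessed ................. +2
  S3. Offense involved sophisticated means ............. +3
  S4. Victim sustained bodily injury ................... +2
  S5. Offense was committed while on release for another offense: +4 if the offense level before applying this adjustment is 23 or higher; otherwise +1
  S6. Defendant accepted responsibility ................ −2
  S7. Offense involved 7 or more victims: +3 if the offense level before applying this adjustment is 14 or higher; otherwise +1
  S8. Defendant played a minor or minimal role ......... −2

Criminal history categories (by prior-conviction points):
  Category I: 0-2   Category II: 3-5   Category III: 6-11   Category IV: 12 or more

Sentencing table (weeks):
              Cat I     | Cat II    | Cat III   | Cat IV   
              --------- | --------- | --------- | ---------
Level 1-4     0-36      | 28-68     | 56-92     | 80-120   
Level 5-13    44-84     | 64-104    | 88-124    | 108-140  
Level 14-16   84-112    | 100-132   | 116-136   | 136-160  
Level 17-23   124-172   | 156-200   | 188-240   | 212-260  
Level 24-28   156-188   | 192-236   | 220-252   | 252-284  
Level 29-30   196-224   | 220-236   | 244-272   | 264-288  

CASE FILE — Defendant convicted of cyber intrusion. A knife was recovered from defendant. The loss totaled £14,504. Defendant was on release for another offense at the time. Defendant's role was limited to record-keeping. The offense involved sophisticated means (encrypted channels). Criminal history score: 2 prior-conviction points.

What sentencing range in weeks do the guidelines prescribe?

196-224 weeks

Base offense level for cyber intrusion: 24.
S1 applies: 24 + 2 = 26.
S2 applies: 26 + 2 = 28.
S3 applies: 28 + 3 = 31.
S4 does not apply.
S5 applies (level before this adjustment is 31 ≥ 23, so +4): 31 + 4 = 35.
S6 does not apply.
S8 applies: 35 − 2 = 33.
Level 33 exceeds the maximum of 30; capped at 30.
Final offense level: 30.
Criminal history: 2 prior points → Category I (0-2).
Level 30 falls in the 29-30 band.
Grid: Level 29-30 × Category I = 196-224 weeks.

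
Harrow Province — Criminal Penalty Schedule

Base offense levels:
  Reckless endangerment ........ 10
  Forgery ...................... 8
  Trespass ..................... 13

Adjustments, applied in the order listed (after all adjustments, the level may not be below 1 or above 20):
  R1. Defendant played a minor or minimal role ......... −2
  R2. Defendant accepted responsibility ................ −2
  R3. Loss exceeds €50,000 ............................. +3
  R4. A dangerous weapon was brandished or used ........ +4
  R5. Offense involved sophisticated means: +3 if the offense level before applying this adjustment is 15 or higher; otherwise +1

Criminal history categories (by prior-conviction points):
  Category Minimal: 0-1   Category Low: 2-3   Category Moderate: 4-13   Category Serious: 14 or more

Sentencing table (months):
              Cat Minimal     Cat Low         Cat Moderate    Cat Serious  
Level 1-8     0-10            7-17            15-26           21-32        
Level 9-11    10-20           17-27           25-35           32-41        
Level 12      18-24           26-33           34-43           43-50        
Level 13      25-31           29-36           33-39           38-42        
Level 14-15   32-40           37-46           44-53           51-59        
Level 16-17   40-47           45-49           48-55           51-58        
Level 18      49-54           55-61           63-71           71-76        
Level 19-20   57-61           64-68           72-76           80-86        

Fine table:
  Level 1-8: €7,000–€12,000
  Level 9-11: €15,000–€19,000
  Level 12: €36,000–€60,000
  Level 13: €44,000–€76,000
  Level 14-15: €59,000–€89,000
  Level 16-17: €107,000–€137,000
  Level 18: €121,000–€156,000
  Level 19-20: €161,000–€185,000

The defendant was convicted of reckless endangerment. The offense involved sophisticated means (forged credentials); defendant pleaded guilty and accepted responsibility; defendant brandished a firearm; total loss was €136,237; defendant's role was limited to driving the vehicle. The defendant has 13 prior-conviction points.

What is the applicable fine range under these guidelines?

€59,000–€89,000

Base offense level for reckless endangerment: 10.
R1 applies: 10 − 2 = 8.
R2 applies: 8 − 2 = 6.
R3 applies: 6 + 3 = 9.
R4 applies: 9 + 4 = 13.
R5 applies (level before this adjustment is 13 < 15, so +1): 13 + 1 = 14.
Final offense level: 14.
Level 14 falls in the 14-15 band.
Fine table: Level 14-15 → €59,000–€89,000.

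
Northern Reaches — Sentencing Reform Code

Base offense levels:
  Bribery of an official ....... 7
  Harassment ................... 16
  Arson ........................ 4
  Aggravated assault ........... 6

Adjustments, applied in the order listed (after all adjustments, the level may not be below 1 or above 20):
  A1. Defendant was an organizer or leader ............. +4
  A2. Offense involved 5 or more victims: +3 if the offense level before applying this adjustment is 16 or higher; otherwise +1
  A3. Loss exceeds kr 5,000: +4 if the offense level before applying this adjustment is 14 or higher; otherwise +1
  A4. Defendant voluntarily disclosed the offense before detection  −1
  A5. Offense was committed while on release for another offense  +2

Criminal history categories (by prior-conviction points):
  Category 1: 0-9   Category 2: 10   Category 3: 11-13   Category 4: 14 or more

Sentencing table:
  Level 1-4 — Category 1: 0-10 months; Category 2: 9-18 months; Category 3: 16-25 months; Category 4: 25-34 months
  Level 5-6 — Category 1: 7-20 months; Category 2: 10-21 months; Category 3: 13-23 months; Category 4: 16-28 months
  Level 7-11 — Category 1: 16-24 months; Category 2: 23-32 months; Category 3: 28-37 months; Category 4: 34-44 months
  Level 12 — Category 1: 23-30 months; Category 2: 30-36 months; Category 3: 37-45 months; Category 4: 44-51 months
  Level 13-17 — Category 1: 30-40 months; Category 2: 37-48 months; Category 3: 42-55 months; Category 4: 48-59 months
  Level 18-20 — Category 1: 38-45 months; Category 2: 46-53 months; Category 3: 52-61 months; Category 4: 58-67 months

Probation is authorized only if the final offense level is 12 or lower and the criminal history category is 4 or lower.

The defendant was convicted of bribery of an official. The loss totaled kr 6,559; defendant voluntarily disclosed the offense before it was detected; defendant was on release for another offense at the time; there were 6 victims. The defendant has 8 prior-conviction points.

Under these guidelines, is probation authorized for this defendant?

Base offense level for bribery of an official: 7.
A2 applies (level before this adjustment is 7 < 16, so +1): 7 + 1 = 8.
A3 applies (level before this adjustment is 8 < 14, so +1): 8 + 1 = 9.
A4 applies: 9 − 1 = 8.
A5 applies: 8 + 2 = 10.
Final offense level: 10.
Criminal history: 8 prior points → Category 1 (0-9).
Level 10 falls in the 7-11 band.
Grid: Level 7-11 × Category 1 = 16-24 months.
Probation check: level 10 ≤ 12 and category 1 ≤ 4 → eligible.

Yes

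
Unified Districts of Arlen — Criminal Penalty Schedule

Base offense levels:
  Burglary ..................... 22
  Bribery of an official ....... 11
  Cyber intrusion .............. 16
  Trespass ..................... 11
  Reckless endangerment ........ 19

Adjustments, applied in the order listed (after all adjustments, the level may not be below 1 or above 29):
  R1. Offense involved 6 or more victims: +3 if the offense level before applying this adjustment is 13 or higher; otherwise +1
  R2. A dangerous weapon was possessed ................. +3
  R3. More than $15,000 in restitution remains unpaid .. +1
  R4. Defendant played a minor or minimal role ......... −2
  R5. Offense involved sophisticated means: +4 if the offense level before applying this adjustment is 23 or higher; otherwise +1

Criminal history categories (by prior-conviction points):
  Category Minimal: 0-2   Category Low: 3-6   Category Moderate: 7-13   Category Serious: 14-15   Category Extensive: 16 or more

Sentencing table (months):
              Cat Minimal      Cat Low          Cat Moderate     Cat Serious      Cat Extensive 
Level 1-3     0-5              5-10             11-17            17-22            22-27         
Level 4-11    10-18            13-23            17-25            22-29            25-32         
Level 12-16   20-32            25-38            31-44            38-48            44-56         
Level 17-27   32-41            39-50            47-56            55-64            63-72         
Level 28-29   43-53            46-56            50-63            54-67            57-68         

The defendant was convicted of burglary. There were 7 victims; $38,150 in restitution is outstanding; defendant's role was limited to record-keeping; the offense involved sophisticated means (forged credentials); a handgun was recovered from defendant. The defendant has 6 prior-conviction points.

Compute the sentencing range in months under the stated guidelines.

46-56 months

Base offense level for burglary: 22.
R1 applies (level before this adjustment is 22 ≥ 13, so +3): 22 + 3 = 25.
R2 applies: 25 + 3 = 28.
R3 applies: 28 + 1 = 29.
R4 applies: 29 − 2 = 27.
R5 applies (level before this adjustment is 27 ≥ 23, so +4): 27 + 4 = 31.
Level 31 exceeds the maximum of 29; capped at 29.
Final offense level: 29.
Criminal history: 6 prior points → Category Low (3-6).
Level 29 falls in the 28-29 band.
Grid: Level 28-29 × Category Low = 46-56 months.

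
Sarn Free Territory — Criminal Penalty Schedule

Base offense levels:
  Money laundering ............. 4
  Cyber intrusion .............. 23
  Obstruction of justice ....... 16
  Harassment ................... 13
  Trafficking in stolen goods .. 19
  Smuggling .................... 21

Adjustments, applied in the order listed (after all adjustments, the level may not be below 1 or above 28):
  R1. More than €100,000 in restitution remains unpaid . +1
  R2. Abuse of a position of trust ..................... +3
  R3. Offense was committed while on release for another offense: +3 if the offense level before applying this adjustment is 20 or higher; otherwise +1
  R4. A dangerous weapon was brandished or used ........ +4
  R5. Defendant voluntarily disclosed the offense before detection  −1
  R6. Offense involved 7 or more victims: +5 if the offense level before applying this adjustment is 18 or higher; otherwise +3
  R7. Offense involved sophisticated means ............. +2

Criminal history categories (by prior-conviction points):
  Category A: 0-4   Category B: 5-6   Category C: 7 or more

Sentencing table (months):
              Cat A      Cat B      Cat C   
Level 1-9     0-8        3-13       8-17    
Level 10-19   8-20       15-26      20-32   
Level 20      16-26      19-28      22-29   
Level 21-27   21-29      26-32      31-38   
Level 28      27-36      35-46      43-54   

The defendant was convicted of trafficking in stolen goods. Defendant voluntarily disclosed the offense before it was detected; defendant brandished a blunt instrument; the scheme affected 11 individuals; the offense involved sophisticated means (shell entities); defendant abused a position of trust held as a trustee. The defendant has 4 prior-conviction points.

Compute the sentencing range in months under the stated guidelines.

Base offense level for trafficking in stolen goods: 19.
R1 does not apply.
R2 applies: 19 + 3 = 22.
R3 does not apply.
R4 applies: 22 + 4 = 26.
R5 applies: 26 − 1 = 25.
R6 applies (level before this adjustment is 25 ≥ 18, so +5): 25 + 5 = 30.
R7 applies: 30 + 2 = 32.
Level 32 exceeds the maximum of 28; capped at 28.
Final offense level: 28.
Criminal history: 4 prior points → Category A (0-4).
Level 28 falls in the 28 band.
Grid: Level 28 × Category A = 27-36 months.

27-36 months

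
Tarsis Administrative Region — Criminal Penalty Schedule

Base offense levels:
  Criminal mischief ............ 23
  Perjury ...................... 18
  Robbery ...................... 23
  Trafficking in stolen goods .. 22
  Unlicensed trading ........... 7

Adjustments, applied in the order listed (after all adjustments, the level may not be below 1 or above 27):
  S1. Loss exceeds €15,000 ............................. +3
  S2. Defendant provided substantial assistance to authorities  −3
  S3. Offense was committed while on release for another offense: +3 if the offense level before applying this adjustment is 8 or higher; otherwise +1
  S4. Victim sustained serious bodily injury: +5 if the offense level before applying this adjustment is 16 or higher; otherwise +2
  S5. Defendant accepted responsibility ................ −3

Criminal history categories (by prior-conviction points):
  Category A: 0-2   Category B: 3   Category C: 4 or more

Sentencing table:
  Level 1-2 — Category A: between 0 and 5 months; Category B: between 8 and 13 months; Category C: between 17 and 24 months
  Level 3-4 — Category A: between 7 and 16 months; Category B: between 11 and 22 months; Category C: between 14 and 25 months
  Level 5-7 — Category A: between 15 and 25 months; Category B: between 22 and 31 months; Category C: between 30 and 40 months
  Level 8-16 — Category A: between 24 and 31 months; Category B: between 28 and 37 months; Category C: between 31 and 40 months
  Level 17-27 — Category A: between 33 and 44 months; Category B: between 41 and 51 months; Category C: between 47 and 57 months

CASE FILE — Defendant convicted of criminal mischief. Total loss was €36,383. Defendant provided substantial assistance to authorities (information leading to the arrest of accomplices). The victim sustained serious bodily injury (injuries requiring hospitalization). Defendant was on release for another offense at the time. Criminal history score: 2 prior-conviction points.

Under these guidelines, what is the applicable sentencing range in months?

33-44 months

Base offense level for criminal mischief: 23.
S1 applies: 23 + 3 = 26.
S2 applies: 26 − 3 = 23.
S3 applies (level before this adjustment is 23 ≥ 8, so +3): 23 + 3 = 26.
S4 applies (level before this adjustment is 26 ≥ 16, so +5): 26 + 5 = 31.
S5 does not apply.
Level 31 exceeds the maximum of 27; capped at 27.
Final offense level: 27.
Criminal history: 2 prior points → Category A (0-2).
Level 27 falls in the 17-27 band.
Grid: Level 17-27 × Category A = 33-44 months.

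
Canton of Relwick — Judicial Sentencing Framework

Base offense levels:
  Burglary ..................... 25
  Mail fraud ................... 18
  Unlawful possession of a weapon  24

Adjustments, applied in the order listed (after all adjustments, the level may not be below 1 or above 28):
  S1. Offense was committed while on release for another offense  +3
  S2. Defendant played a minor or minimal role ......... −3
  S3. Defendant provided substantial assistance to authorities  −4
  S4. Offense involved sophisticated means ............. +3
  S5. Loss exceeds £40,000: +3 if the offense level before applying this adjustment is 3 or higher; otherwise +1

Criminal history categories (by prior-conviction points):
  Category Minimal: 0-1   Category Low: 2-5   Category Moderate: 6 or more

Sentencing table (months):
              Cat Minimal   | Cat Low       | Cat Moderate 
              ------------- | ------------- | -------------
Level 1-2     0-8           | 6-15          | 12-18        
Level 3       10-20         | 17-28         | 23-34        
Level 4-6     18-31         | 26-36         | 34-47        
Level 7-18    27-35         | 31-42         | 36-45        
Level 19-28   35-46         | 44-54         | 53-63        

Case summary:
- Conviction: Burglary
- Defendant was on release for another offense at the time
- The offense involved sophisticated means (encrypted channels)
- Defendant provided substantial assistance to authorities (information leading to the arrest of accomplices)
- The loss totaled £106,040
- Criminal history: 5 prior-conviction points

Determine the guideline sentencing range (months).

Base offense level for burglary: 25.
S1 applies: 25 + 3 = 28.
S3 applies: 28 − 4 = 24.
S4 applies: 24 + 3 = 27.
S5 applies (level before this adjustment is 27 ≥ 3, so +3): 27 + 3 = 30.
Level 30 exceeds the maximum of 28; capped at 28.
Final offense level: 28.
Criminal history: 5 prior points → Category Low (2-5).
Level 28 falls in the 19-28 band.
Grid: Level 19-28 × Category Low = 44-54 months.

44-54 months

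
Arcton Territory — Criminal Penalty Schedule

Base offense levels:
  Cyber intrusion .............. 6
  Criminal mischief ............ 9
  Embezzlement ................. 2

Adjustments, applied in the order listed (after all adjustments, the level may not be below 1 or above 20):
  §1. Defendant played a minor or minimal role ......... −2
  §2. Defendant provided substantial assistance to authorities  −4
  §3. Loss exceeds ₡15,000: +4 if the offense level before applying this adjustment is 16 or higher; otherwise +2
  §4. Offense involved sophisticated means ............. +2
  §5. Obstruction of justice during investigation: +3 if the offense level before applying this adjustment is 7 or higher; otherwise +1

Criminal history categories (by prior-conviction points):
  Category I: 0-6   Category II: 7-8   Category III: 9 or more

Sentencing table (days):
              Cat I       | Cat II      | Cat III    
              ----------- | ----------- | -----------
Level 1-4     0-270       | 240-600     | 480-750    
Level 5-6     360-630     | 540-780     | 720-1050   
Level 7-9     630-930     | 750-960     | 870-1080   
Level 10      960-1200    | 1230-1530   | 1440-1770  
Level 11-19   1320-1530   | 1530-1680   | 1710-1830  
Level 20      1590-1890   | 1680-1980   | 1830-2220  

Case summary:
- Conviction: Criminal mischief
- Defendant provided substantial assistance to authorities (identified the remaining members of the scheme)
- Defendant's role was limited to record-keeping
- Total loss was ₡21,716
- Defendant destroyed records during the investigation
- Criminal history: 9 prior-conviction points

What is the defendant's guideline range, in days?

720-1050 days

Base offense level for criminal mischief: 9.
§1 applies: 9 − 2 = 7.
§2 applies: 7 − 4 = 3.
§3 applies (level before this adjustment is 3 < 16, so +2): 3 + 2 = 5.
§4 does not apply.
§5 applies (level before this adjustment is 5 < 7, so +1): 5 + 1 = 6.
Final offense level: 6.
Criminal history: 9 prior points → Category III (9+).
Level 6 falls in the 5-6 band.
Grid: Level 5-6 × Category III = 720-1050 days.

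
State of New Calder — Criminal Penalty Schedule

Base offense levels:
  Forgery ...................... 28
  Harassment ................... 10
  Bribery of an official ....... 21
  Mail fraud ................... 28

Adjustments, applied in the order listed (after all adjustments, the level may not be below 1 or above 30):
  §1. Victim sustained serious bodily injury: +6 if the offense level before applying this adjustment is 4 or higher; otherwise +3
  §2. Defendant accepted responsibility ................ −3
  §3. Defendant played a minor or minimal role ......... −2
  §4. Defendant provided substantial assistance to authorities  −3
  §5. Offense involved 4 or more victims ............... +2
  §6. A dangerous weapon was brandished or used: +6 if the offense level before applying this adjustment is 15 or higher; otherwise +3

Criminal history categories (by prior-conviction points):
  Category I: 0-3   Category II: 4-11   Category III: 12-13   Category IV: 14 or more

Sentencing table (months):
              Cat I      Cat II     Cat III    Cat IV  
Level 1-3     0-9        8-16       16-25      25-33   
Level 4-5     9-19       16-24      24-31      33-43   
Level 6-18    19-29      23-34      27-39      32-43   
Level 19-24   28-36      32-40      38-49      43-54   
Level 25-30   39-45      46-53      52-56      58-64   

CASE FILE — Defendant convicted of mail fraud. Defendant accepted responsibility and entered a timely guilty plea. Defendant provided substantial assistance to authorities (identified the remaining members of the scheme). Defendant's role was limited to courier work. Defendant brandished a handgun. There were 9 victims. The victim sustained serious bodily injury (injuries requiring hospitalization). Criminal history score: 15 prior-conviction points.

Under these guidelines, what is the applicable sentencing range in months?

58-64 months

Base offense level for mail fraud: 28.
§1 applies (level before this adjustment is 28 ≥ 4, so +6): 28 + 6 = 34.
§2 applies: 34 − 3 = 31.
§3 applies: 31 − 2 = 29.
§4 applies: 29 − 3 = 26.
§5 applies: 26 + 2 = 28.
§6 applies (level before this adjustment is 28 ≥ 15, so +6): 28 + 6 = 34.
Level 34 exceeds the maximum of 30; capped at 30.
Final offense level: 30.
Criminal history: 15 prior points → Category IV (14+).
Level 30 falls in the 25-30 band.
Grid: Level 25-30 × Category IV = 58-64 months.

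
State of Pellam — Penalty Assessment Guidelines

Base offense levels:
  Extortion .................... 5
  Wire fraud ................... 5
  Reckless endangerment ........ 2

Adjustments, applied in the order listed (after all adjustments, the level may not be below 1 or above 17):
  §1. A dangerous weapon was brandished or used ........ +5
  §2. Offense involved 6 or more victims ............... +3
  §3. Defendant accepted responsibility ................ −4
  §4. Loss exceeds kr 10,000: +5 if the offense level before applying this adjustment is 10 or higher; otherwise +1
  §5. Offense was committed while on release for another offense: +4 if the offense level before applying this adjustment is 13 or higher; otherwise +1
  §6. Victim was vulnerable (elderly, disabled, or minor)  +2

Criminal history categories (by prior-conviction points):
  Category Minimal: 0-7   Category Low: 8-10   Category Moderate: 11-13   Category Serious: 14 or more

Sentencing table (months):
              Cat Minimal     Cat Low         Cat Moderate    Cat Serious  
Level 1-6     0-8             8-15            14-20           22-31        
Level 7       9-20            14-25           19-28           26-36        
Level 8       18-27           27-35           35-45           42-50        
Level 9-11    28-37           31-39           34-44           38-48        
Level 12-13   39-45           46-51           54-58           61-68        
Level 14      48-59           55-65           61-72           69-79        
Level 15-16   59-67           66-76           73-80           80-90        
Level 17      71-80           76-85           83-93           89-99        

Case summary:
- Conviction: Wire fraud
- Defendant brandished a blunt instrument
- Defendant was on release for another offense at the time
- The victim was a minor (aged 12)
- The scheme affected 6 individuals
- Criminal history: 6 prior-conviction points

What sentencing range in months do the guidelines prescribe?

71-80 months

Base offense level for wire fraud: 5.
§1 applies: 5 + 5 = 10.
§2 applies: 10 + 3 = 13.
§3 does not apply.
§4 does not apply.
§5 applies (level before this adjustment is 13 ≥ 13, so +4): 13 + 4 = 17.
§6 applies: 17 + 2 = 19.
Level 19 exceeds the maximum of 17; capped at 17.
Final offense level: 17.
Criminal history: 6 prior points → Category Minimal (0-7).
Level 17 falls in the 17 band.
Grid: Level 17 × Category Minimal = 71-80 months.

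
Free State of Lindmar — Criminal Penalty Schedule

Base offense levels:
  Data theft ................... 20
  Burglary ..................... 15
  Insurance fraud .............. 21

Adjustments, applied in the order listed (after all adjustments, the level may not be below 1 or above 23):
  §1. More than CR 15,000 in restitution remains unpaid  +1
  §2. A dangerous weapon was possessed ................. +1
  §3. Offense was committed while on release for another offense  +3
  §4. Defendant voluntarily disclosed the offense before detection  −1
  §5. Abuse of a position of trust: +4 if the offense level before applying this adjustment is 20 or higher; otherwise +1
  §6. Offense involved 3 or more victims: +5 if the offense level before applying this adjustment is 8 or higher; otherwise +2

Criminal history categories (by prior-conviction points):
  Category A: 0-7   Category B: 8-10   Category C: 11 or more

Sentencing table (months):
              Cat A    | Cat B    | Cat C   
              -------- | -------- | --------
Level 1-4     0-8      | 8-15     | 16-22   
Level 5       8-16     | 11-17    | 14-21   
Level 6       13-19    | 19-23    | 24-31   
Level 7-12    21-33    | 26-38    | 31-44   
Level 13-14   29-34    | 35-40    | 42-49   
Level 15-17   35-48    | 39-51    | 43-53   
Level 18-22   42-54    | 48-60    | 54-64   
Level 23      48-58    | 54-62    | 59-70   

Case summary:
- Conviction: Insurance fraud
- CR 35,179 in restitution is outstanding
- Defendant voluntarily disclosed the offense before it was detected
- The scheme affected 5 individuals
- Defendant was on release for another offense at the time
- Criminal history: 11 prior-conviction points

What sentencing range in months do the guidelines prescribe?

Base offense level for insurance fraud: 21.
§1 applies: 21 + 1 = 22.
§3 applies: 22 + 3 = 25.
§4 applies: 25 − 1 = 24.
§6 applies (level before this adjustment is 24 ≥ 8, so +5): 24 + 5 = 29.
Level 29 exceeds the maximum of 23; capped at 23.
Final offense level: 23.
Criminal history: 11 prior points → Category C (11+).
Level 23 falls in the 23 band.
Grid: Level 23 × Category C = 59-70 months.

59-70 months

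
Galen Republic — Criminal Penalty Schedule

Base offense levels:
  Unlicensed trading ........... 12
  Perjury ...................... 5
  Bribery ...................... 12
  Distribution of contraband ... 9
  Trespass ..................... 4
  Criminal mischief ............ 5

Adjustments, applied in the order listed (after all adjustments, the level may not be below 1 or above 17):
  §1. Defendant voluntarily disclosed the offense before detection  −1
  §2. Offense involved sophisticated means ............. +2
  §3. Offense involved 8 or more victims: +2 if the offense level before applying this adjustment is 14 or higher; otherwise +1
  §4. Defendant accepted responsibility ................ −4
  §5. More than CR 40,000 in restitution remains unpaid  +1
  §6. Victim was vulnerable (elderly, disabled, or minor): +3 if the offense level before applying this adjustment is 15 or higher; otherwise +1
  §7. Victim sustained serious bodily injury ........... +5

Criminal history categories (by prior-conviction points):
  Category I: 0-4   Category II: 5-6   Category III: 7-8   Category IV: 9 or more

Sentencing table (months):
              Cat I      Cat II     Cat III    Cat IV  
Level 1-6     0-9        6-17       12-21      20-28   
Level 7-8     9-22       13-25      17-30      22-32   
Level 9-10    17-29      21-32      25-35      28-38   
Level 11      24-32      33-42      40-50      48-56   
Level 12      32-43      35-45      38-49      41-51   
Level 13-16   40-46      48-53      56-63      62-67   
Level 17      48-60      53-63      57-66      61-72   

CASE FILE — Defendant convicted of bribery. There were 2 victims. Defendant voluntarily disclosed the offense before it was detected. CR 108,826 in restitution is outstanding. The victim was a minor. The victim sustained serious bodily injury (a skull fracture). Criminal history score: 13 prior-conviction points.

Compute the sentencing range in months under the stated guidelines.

61-72 months

Base offense level for bribery: 12.
§1 applies: 12 − 1 = 11.
§2 does not apply.
§5 applies: 11 + 1 = 12.
§6 applies (level before this adjustment is 12 < 15, so +1): 12 + 1 = 13.
§7 applies: 13 + 5 = 18.
Level 18 exceeds the maximum of 17; capped at 17.
Final offense level: 17.
Criminal history: 13 prior points → Category IV (9+).
Level 17 falls in the 17 band.
Grid: Level 17 × Category IV = 61-72 months.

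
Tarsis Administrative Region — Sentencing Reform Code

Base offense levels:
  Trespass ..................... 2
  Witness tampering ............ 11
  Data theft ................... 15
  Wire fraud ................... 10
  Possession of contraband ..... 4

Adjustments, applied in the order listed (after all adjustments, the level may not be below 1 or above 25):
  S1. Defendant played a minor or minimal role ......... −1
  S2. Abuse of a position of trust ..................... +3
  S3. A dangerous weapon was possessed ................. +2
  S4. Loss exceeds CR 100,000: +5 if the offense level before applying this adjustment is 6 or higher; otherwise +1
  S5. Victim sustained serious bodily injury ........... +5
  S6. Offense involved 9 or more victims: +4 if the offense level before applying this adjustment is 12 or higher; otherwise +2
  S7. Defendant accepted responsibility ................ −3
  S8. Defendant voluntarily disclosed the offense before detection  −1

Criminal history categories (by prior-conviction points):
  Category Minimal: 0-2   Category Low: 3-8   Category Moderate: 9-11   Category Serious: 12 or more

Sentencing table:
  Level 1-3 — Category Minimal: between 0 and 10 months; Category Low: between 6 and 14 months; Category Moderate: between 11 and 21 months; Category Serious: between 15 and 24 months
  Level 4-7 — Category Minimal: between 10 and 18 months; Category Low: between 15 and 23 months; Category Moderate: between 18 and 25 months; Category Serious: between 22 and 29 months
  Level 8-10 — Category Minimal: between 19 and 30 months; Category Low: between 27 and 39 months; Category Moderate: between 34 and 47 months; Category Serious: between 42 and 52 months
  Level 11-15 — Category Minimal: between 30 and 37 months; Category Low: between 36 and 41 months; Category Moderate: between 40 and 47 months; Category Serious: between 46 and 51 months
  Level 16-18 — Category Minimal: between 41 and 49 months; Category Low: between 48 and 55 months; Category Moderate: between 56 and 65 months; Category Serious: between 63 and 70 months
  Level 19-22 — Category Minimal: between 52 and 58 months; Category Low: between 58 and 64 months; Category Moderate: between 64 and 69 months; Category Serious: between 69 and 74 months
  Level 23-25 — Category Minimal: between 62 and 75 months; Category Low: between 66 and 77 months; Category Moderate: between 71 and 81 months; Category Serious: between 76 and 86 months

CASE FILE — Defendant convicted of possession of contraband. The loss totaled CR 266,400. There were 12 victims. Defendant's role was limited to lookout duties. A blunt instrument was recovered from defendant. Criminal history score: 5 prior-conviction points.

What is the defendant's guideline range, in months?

Base offense level for possession of contraband: 4.
S1 applies: 4 − 1 = 3.
S2 does not apply.
S3 applies: 3 + 2 = 5.
S4 applies (level before this adjustment is 5 < 6, so +1): 5 + 1 = 6.
S5 does not apply.
S6 applies (level before this adjustment is 6 < 12, so +2): 6 + 2 = 8.
S8 does not apply.
Final offense level: 8.
Criminal history: 5 prior points → Category Low (3-8).
Level 8 falls in the 8-10 band.
Grid: Level 8-10 × Category Low = 27-39 months.

27-39 months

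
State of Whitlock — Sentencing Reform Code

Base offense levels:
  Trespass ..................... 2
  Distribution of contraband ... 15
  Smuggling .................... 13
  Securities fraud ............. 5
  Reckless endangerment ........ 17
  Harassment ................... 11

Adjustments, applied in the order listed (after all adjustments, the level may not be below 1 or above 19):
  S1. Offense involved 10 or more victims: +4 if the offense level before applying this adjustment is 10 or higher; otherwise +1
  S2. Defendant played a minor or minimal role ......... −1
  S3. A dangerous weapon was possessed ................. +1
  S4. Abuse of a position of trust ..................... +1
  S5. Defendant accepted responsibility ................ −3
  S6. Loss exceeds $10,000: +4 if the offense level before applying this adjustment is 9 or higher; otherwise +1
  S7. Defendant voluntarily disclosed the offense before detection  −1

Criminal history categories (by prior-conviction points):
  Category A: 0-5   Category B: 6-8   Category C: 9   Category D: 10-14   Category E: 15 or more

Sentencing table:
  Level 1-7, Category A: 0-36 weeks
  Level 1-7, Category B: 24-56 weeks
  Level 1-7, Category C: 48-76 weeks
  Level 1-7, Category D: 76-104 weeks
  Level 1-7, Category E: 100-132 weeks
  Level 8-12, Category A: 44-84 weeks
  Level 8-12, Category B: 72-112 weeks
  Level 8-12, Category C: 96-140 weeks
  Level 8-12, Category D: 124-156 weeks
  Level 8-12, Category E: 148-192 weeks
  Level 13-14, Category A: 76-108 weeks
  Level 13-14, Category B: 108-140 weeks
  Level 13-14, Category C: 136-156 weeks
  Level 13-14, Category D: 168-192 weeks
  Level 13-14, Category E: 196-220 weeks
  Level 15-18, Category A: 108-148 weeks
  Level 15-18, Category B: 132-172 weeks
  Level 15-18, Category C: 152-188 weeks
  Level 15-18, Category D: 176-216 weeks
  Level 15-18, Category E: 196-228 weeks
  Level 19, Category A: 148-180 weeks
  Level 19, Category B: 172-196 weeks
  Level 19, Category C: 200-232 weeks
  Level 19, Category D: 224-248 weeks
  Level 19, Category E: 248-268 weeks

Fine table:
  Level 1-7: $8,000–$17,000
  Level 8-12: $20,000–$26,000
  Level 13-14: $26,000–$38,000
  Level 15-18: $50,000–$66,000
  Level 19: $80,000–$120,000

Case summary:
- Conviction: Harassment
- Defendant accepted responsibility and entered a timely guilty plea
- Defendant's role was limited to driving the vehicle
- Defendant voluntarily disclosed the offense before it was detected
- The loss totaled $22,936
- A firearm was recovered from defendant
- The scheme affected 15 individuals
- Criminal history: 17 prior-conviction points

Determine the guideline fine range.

Base offense level for harassment: 11.
S1 applies (level before this adjustment is 11 ≥ 10, so +4): 11 + 4 = 15.
S2 applies: 15 − 1 = 14.
S3 applies: 14 + 1 = 15.
S4 does not apply.
S5 applies: 15 − 3 = 12.
S6 applies (level before this adjustment is 12 ≥ 9, so +4): 12 + 4 = 16.
S7 applies: 16 − 1 = 15.
Final offense level: 15.
Level 15 falls in the 15-18 band.
Fine table: Level 15-18 → $50,000–$66,000.

$50,000–$66,000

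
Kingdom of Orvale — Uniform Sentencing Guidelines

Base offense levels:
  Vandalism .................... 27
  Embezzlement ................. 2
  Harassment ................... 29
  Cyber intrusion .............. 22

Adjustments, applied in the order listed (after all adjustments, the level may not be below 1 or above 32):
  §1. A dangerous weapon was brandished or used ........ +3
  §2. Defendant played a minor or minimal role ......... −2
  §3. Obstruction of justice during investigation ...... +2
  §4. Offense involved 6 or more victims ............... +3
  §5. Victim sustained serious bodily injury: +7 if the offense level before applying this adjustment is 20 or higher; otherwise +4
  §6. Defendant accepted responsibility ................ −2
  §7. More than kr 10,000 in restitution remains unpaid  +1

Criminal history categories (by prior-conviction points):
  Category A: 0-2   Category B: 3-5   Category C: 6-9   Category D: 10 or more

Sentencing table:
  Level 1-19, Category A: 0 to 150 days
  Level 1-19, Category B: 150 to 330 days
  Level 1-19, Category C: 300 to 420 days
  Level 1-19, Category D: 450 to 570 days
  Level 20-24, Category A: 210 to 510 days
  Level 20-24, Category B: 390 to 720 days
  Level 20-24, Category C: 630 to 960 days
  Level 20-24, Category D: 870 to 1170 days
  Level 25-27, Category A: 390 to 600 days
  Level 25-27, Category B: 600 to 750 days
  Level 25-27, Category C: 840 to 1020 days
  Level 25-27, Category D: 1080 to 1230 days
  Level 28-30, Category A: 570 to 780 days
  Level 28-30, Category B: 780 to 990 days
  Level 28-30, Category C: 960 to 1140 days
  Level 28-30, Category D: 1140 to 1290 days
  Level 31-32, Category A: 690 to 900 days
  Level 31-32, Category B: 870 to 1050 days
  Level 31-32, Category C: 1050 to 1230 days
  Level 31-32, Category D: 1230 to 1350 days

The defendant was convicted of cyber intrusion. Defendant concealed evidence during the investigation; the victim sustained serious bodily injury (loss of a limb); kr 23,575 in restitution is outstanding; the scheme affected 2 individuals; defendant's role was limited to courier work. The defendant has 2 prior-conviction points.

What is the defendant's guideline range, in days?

570-780 days

Base offense level for cyber intrusion: 22.
§1 does not apply.
§2 applies: 22 − 2 = 20.
§3 applies: 20 + 2 = 22.
§4 does not apply.
§5 applies (level before this adjustment is 22 ≥ 20, so +7): 22 + 7 = 29.
§6 does not apply.
§7 applies: 29 + 1 = 30.
Final offense level: 30.
Criminal history: 2 prior points → Category A (0-2).
Level 30 falls in the 28-30 band.
Grid: Level 28-30 × Category A = 570-780 days.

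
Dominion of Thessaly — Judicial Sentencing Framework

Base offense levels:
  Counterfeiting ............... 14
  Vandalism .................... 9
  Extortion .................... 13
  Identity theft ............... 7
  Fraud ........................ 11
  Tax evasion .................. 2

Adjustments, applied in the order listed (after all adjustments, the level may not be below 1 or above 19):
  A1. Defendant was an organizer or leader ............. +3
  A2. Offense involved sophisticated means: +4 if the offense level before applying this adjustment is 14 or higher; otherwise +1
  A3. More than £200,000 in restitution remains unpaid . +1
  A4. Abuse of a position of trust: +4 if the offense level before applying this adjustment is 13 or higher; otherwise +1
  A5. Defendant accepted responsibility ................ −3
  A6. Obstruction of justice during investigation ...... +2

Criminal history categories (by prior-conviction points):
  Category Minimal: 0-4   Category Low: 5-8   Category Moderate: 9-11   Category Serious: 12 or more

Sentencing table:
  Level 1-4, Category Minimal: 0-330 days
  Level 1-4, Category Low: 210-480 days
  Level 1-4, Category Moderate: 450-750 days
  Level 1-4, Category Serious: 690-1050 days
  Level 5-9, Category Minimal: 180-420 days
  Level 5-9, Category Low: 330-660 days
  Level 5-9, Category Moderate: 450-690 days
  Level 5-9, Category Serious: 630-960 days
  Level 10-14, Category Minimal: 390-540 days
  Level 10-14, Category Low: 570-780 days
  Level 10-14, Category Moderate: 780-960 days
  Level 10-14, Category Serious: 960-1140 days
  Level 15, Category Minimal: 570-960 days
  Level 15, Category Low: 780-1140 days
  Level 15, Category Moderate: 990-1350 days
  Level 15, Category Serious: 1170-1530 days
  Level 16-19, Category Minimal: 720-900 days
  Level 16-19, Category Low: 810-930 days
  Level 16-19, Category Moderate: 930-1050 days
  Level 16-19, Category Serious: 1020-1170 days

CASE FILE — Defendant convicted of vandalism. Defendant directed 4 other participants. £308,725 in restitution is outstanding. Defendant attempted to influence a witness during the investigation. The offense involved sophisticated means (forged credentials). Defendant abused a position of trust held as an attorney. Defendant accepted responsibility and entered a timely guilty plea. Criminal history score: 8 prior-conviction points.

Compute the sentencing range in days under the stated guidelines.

810-930 days

Base offense level for vandalism: 9.
A1 applies: 9 + 3 = 12.
A2 applies (level before this adjustment is 12 < 14, so +1): 12 + 1 = 13.
A3 applies: 13 + 1 = 14.
A4 applies (level before this adjustment is 14 ≥ 13, so +4): 14 + 4 = 18.
A5 applies: 18 − 3 = 15.
A6 applies: 15 + 2 = 17.
Final offense level: 17.
Criminal history: 8 prior points → Category Low (5-8).
Level 17 falls in the 16-19 band.
Grid: Level 16-19 × Category Low = 810-930 days.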